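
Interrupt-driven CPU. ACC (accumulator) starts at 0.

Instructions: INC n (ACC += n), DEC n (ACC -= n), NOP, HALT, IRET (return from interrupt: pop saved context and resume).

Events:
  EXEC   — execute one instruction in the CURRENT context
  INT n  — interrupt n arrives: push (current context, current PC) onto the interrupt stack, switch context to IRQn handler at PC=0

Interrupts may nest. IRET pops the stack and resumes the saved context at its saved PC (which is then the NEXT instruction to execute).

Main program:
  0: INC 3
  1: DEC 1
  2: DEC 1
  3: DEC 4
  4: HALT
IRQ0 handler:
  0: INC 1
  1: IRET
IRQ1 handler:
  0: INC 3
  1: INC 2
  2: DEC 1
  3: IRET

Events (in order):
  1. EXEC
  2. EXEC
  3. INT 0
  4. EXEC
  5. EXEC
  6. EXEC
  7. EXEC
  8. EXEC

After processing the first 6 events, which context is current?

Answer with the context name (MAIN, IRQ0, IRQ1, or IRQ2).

Event 1 (EXEC): [MAIN] PC=0: INC 3 -> ACC=3
Event 2 (EXEC): [MAIN] PC=1: DEC 1 -> ACC=2
Event 3 (INT 0): INT 0 arrives: push (MAIN, PC=2), enter IRQ0 at PC=0 (depth now 1)
Event 4 (EXEC): [IRQ0] PC=0: INC 1 -> ACC=3
Event 5 (EXEC): [IRQ0] PC=1: IRET -> resume MAIN at PC=2 (depth now 0)
Event 6 (EXEC): [MAIN] PC=2: DEC 1 -> ACC=2

Answer: MAIN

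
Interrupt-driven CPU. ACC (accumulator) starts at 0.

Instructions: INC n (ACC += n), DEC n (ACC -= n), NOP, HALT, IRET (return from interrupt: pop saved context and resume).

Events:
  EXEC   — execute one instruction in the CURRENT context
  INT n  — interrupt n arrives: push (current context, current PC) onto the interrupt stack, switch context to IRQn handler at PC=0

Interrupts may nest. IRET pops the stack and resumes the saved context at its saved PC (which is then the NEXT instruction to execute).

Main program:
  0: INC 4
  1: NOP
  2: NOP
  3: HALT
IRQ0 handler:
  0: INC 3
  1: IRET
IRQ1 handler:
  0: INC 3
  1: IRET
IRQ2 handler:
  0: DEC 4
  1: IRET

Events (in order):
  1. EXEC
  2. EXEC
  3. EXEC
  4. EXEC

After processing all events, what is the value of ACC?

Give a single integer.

Answer: 4

Derivation:
Event 1 (EXEC): [MAIN] PC=0: INC 4 -> ACC=4
Event 2 (EXEC): [MAIN] PC=1: NOP
Event 3 (EXEC): [MAIN] PC=2: NOP
Event 4 (EXEC): [MAIN] PC=3: HALT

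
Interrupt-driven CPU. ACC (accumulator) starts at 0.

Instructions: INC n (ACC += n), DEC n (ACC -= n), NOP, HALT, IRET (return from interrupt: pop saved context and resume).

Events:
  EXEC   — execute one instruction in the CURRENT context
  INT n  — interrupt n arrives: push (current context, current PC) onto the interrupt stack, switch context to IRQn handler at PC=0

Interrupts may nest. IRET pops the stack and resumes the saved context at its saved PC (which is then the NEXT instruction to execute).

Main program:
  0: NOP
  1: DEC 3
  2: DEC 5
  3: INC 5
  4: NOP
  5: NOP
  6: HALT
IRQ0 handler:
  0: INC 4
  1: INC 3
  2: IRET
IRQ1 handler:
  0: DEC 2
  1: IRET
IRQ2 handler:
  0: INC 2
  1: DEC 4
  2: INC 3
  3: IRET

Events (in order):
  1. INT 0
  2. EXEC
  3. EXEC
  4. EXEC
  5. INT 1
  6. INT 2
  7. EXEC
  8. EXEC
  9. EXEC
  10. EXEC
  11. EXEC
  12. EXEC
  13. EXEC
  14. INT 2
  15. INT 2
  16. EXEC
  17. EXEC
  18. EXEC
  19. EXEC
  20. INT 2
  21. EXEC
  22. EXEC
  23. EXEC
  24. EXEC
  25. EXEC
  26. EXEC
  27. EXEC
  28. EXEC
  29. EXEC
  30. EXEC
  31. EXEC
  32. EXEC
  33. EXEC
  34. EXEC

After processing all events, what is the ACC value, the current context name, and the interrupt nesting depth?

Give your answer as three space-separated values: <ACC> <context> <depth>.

Answer: 6 MAIN 0

Derivation:
Event 1 (INT 0): INT 0 arrives: push (MAIN, PC=0), enter IRQ0 at PC=0 (depth now 1)
Event 2 (EXEC): [IRQ0] PC=0: INC 4 -> ACC=4
Event 3 (EXEC): [IRQ0] PC=1: INC 3 -> ACC=7
Event 4 (EXEC): [IRQ0] PC=2: IRET -> resume MAIN at PC=0 (depth now 0)
Event 5 (INT 1): INT 1 arrives: push (MAIN, PC=0), enter IRQ1 at PC=0 (depth now 1)
Event 6 (INT 2): INT 2 arrives: push (IRQ1, PC=0), enter IRQ2 at PC=0 (depth now 2)
Event 7 (EXEC): [IRQ2] PC=0: INC 2 -> ACC=9
Event 8 (EXEC): [IRQ2] PC=1: DEC 4 -> ACC=5
Event 9 (EXEC): [IRQ2] PC=2: INC 3 -> ACC=8
Event 10 (EXEC): [IRQ2] PC=3: IRET -> resume IRQ1 at PC=0 (depth now 1)
Event 11 (EXEC): [IRQ1] PC=0: DEC 2 -> ACC=6
Event 12 (EXEC): [IRQ1] PC=1: IRET -> resume MAIN at PC=0 (depth now 0)
Event 13 (EXEC): [MAIN] PC=0: NOP
Event 14 (INT 2): INT 2 arrives: push (MAIN, PC=1), enter IRQ2 at PC=0 (depth now 1)
Event 15 (INT 2): INT 2 arrives: push (IRQ2, PC=0), enter IRQ2 at PC=0 (depth now 2)
Event 16 (EXEC): [IRQ2] PC=0: INC 2 -> ACC=8
Event 17 (EXEC): [IRQ2] PC=1: DEC 4 -> ACC=4
Event 18 (EXEC): [IRQ2] PC=2: INC 3 -> ACC=7
Event 19 (EXEC): [IRQ2] PC=3: IRET -> resume IRQ2 at PC=0 (depth now 1)
Event 20 (INT 2): INT 2 arrives: push (IRQ2, PC=0), enter IRQ2 at PC=0 (depth now 2)
Event 21 (EXEC): [IRQ2] PC=0: INC 2 -> ACC=9
Event 22 (EXEC): [IRQ2] PC=1: DEC 4 -> ACC=5
Event 23 (EXEC): [IRQ2] PC=2: INC 3 -> ACC=8
Event 24 (EXEC): [IRQ2] PC=3: IRET -> resume IRQ2 at PC=0 (depth now 1)
Event 25 (EXEC): [IRQ2] PC=0: INC 2 -> ACC=10
Event 26 (EXEC): [IRQ2] PC=1: DEC 4 -> ACC=6
Event 27 (EXEC): [IRQ2] PC=2: INC 3 -> ACC=9
Event 28 (EXEC): [IRQ2] PC=3: IRET -> resume MAIN at PC=1 (depth now 0)
Event 29 (EXEC): [MAIN] PC=1: DEC 3 -> ACC=6
Event 30 (EXEC): [MAIN] PC=2: DEC 5 -> ACC=1
Event 31 (EXEC): [MAIN] PC=3: INC 5 -> ACC=6
Event 32 (EXEC): [MAIN] PC=4: NOP
Event 33 (EXEC): [MAIN] PC=5: NOP
Event 34 (EXEC): [MAIN] PC=6: HALT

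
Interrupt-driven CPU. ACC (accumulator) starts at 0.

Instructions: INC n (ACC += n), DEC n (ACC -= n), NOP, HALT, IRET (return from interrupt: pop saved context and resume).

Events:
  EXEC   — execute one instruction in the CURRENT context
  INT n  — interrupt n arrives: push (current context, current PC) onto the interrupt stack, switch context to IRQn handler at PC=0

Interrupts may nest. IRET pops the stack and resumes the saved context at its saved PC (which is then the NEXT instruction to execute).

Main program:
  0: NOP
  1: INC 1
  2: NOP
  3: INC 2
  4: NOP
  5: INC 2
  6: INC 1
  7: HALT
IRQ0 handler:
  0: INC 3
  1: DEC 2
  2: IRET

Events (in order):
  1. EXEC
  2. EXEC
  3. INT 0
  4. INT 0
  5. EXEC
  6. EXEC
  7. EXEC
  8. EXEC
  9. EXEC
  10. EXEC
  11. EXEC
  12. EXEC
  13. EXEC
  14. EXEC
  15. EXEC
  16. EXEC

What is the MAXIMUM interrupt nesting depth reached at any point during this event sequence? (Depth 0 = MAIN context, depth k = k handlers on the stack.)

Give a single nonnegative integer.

Event 1 (EXEC): [MAIN] PC=0: NOP [depth=0]
Event 2 (EXEC): [MAIN] PC=1: INC 1 -> ACC=1 [depth=0]
Event 3 (INT 0): INT 0 arrives: push (MAIN, PC=2), enter IRQ0 at PC=0 (depth now 1) [depth=1]
Event 4 (INT 0): INT 0 arrives: push (IRQ0, PC=0), enter IRQ0 at PC=0 (depth now 2) [depth=2]
Event 5 (EXEC): [IRQ0] PC=0: INC 3 -> ACC=4 [depth=2]
Event 6 (EXEC): [IRQ0] PC=1: DEC 2 -> ACC=2 [depth=2]
Event 7 (EXEC): [IRQ0] PC=2: IRET -> resume IRQ0 at PC=0 (depth now 1) [depth=1]
Event 8 (EXEC): [IRQ0] PC=0: INC 3 -> ACC=5 [depth=1]
Event 9 (EXEC): [IRQ0] PC=1: DEC 2 -> ACC=3 [depth=1]
Event 10 (EXEC): [IRQ0] PC=2: IRET -> resume MAIN at PC=2 (depth now 0) [depth=0]
Event 11 (EXEC): [MAIN] PC=2: NOP [depth=0]
Event 12 (EXEC): [MAIN] PC=3: INC 2 -> ACC=5 [depth=0]
Event 13 (EXEC): [MAIN] PC=4: NOP [depth=0]
Event 14 (EXEC): [MAIN] PC=5: INC 2 -> ACC=7 [depth=0]
Event 15 (EXEC): [MAIN] PC=6: INC 1 -> ACC=8 [depth=0]
Event 16 (EXEC): [MAIN] PC=7: HALT [depth=0]
Max depth observed: 2

Answer: 2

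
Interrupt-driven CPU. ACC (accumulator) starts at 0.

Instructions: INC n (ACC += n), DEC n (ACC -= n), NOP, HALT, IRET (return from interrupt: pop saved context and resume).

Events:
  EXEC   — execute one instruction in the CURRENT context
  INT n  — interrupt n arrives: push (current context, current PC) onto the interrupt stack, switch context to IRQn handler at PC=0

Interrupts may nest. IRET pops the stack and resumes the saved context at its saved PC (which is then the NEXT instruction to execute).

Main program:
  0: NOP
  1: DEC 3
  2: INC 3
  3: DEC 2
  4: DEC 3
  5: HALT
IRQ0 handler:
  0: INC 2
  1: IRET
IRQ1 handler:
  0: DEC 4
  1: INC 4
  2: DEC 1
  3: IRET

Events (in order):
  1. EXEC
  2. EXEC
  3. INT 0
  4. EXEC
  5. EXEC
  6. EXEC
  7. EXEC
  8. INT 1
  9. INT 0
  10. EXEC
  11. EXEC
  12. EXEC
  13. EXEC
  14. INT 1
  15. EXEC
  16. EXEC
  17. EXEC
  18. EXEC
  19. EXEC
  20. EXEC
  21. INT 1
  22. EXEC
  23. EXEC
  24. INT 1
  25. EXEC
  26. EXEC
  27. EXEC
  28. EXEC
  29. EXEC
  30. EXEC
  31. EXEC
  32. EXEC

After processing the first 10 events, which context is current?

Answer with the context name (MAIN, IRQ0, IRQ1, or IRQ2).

Answer: IRQ0

Derivation:
Event 1 (EXEC): [MAIN] PC=0: NOP
Event 2 (EXEC): [MAIN] PC=1: DEC 3 -> ACC=-3
Event 3 (INT 0): INT 0 arrives: push (MAIN, PC=2), enter IRQ0 at PC=0 (depth now 1)
Event 4 (EXEC): [IRQ0] PC=0: INC 2 -> ACC=-1
Event 5 (EXEC): [IRQ0] PC=1: IRET -> resume MAIN at PC=2 (depth now 0)
Event 6 (EXEC): [MAIN] PC=2: INC 3 -> ACC=2
Event 7 (EXEC): [MAIN] PC=3: DEC 2 -> ACC=0
Event 8 (INT 1): INT 1 arrives: push (MAIN, PC=4), enter IRQ1 at PC=0 (depth now 1)
Event 9 (INT 0): INT 0 arrives: push (IRQ1, PC=0), enter IRQ0 at PC=0 (depth now 2)
Event 10 (EXEC): [IRQ0] PC=0: INC 2 -> ACC=2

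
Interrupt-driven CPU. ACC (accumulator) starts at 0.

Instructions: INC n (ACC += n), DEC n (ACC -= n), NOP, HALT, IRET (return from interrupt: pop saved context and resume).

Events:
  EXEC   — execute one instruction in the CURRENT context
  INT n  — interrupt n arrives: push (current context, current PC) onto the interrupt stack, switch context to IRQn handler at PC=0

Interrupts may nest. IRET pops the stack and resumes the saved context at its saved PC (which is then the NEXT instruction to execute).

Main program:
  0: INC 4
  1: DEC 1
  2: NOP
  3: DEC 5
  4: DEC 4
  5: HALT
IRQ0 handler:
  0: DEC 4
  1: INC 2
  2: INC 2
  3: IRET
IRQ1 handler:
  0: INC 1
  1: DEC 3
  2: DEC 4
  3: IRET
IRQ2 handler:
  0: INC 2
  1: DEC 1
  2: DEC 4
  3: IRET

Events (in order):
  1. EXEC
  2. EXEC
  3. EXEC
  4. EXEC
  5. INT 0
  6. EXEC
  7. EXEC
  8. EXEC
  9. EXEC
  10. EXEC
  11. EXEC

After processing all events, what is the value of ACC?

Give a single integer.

Event 1 (EXEC): [MAIN] PC=0: INC 4 -> ACC=4
Event 2 (EXEC): [MAIN] PC=1: DEC 1 -> ACC=3
Event 3 (EXEC): [MAIN] PC=2: NOP
Event 4 (EXEC): [MAIN] PC=3: DEC 5 -> ACC=-2
Event 5 (INT 0): INT 0 arrives: push (MAIN, PC=4), enter IRQ0 at PC=0 (depth now 1)
Event 6 (EXEC): [IRQ0] PC=0: DEC 4 -> ACC=-6
Event 7 (EXEC): [IRQ0] PC=1: INC 2 -> ACC=-4
Event 8 (EXEC): [IRQ0] PC=2: INC 2 -> ACC=-2
Event 9 (EXEC): [IRQ0] PC=3: IRET -> resume MAIN at PC=4 (depth now 0)
Event 10 (EXEC): [MAIN] PC=4: DEC 4 -> ACC=-6
Event 11 (EXEC): [MAIN] PC=5: HALT

Answer: -6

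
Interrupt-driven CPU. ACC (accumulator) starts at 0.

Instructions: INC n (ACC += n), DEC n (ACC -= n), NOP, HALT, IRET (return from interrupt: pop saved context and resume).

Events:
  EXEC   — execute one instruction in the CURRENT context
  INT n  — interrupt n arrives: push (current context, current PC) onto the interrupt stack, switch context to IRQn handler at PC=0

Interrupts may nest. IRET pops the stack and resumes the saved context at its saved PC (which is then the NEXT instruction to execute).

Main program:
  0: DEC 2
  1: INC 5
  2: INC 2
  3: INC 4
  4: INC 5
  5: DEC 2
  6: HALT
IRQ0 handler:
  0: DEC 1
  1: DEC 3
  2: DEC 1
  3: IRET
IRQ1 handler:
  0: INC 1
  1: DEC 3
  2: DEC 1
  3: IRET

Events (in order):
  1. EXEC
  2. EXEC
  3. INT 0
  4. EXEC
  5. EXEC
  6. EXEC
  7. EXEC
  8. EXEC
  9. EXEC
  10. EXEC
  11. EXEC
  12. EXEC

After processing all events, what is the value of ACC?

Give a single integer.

Event 1 (EXEC): [MAIN] PC=0: DEC 2 -> ACC=-2
Event 2 (EXEC): [MAIN] PC=1: INC 5 -> ACC=3
Event 3 (INT 0): INT 0 arrives: push (MAIN, PC=2), enter IRQ0 at PC=0 (depth now 1)
Event 4 (EXEC): [IRQ0] PC=0: DEC 1 -> ACC=2
Event 5 (EXEC): [IRQ0] PC=1: DEC 3 -> ACC=-1
Event 6 (EXEC): [IRQ0] PC=2: DEC 1 -> ACC=-2
Event 7 (EXEC): [IRQ0] PC=3: IRET -> resume MAIN at PC=2 (depth now 0)
Event 8 (EXEC): [MAIN] PC=2: INC 2 -> ACC=0
Event 9 (EXEC): [MAIN] PC=3: INC 4 -> ACC=4
Event 10 (EXEC): [MAIN] PC=4: INC 5 -> ACC=9
Event 11 (EXEC): [MAIN] PC=5: DEC 2 -> ACC=7
Event 12 (EXEC): [MAIN] PC=6: HALT

Answer: 7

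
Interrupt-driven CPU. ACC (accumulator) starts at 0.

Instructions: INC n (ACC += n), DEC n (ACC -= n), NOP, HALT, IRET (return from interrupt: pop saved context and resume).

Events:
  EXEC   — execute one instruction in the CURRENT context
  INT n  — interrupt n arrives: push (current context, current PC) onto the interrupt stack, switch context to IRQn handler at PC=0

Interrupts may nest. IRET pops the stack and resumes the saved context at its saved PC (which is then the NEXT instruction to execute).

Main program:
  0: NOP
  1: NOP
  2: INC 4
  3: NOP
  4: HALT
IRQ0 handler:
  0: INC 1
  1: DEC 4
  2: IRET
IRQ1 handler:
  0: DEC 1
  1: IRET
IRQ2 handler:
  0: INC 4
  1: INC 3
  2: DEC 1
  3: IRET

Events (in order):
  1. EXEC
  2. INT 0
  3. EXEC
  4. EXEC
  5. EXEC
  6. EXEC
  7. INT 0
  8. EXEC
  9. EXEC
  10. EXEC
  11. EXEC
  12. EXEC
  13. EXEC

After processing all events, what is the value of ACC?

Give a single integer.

Event 1 (EXEC): [MAIN] PC=0: NOP
Event 2 (INT 0): INT 0 arrives: push (MAIN, PC=1), enter IRQ0 at PC=0 (depth now 1)
Event 3 (EXEC): [IRQ0] PC=0: INC 1 -> ACC=1
Event 4 (EXEC): [IRQ0] PC=1: DEC 4 -> ACC=-3
Event 5 (EXEC): [IRQ0] PC=2: IRET -> resume MAIN at PC=1 (depth now 0)
Event 6 (EXEC): [MAIN] PC=1: NOP
Event 7 (INT 0): INT 0 arrives: push (MAIN, PC=2), enter IRQ0 at PC=0 (depth now 1)
Event 8 (EXEC): [IRQ0] PC=0: INC 1 -> ACC=-2
Event 9 (EXEC): [IRQ0] PC=1: DEC 4 -> ACC=-6
Event 10 (EXEC): [IRQ0] PC=2: IRET -> resume MAIN at PC=2 (depth now 0)
Event 11 (EXEC): [MAIN] PC=2: INC 4 -> ACC=-2
Event 12 (EXEC): [MAIN] PC=3: NOP
Event 13 (EXEC): [MAIN] PC=4: HALT

Answer: -2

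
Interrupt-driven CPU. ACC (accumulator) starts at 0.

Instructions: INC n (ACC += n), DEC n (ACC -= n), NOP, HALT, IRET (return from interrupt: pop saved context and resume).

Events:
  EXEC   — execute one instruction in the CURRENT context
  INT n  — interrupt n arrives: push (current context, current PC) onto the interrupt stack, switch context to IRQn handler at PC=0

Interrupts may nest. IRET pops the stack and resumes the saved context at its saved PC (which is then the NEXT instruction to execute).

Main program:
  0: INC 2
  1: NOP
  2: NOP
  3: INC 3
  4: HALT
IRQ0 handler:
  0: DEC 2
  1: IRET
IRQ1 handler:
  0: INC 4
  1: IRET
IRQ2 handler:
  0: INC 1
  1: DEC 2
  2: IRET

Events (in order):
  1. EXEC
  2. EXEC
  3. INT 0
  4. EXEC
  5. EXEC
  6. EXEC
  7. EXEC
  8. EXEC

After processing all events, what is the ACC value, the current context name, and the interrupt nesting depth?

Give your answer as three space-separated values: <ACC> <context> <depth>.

Answer: 3 MAIN 0

Derivation:
Event 1 (EXEC): [MAIN] PC=0: INC 2 -> ACC=2
Event 2 (EXEC): [MAIN] PC=1: NOP
Event 3 (INT 0): INT 0 arrives: push (MAIN, PC=2), enter IRQ0 at PC=0 (depth now 1)
Event 4 (EXEC): [IRQ0] PC=0: DEC 2 -> ACC=0
Event 5 (EXEC): [IRQ0] PC=1: IRET -> resume MAIN at PC=2 (depth now 0)
Event 6 (EXEC): [MAIN] PC=2: NOP
Event 7 (EXEC): [MAIN] PC=3: INC 3 -> ACC=3
Event 8 (EXEC): [MAIN] PC=4: HALT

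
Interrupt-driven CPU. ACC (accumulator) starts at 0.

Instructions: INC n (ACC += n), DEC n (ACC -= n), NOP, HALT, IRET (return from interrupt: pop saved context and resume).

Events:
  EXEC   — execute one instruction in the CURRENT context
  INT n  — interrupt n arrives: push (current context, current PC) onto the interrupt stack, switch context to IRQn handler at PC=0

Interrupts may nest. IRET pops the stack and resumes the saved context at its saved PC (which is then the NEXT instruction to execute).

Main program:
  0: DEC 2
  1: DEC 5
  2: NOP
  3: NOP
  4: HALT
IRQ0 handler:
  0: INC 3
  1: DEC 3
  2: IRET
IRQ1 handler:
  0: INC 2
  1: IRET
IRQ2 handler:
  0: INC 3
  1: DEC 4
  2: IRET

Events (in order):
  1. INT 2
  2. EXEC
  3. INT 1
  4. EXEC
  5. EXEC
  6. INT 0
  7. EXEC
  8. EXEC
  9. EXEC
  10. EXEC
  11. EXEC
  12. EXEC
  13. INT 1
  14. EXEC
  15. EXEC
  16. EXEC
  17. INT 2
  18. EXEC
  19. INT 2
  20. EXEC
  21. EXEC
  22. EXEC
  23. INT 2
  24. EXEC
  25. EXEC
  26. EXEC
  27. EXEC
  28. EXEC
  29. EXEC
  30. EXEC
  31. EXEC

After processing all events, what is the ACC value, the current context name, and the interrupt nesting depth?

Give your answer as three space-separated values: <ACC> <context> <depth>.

Answer: -7 MAIN 0

Derivation:
Event 1 (INT 2): INT 2 arrives: push (MAIN, PC=0), enter IRQ2 at PC=0 (depth now 1)
Event 2 (EXEC): [IRQ2] PC=0: INC 3 -> ACC=3
Event 3 (INT 1): INT 1 arrives: push (IRQ2, PC=1), enter IRQ1 at PC=0 (depth now 2)
Event 4 (EXEC): [IRQ1] PC=0: INC 2 -> ACC=5
Event 5 (EXEC): [IRQ1] PC=1: IRET -> resume IRQ2 at PC=1 (depth now 1)
Event 6 (INT 0): INT 0 arrives: push (IRQ2, PC=1), enter IRQ0 at PC=0 (depth now 2)
Event 7 (EXEC): [IRQ0] PC=0: INC 3 -> ACC=8
Event 8 (EXEC): [IRQ0] PC=1: DEC 3 -> ACC=5
Event 9 (EXEC): [IRQ0] PC=2: IRET -> resume IRQ2 at PC=1 (depth now 1)
Event 10 (EXEC): [IRQ2] PC=1: DEC 4 -> ACC=1
Event 11 (EXEC): [IRQ2] PC=2: IRET -> resume MAIN at PC=0 (depth now 0)
Event 12 (EXEC): [MAIN] PC=0: DEC 2 -> ACC=-1
Event 13 (INT 1): INT 1 arrives: push (MAIN, PC=1), enter IRQ1 at PC=0 (depth now 1)
Event 14 (EXEC): [IRQ1] PC=0: INC 2 -> ACC=1
Event 15 (EXEC): [IRQ1] PC=1: IRET -> resume MAIN at PC=1 (depth now 0)
Event 16 (EXEC): [MAIN] PC=1: DEC 5 -> ACC=-4
Event 17 (INT 2): INT 2 arrives: push (MAIN, PC=2), enter IRQ2 at PC=0 (depth now 1)
Event 18 (EXEC): [IRQ2] PC=0: INC 3 -> ACC=-1
Event 19 (INT 2): INT 2 arrives: push (IRQ2, PC=1), enter IRQ2 at PC=0 (depth now 2)
Event 20 (EXEC): [IRQ2] PC=0: INC 3 -> ACC=2
Event 21 (EXEC): [IRQ2] PC=1: DEC 4 -> ACC=-2
Event 22 (EXEC): [IRQ2] PC=2: IRET -> resume IRQ2 at PC=1 (depth now 1)
Event 23 (INT 2): INT 2 arrives: push (IRQ2, PC=1), enter IRQ2 at PC=0 (depth now 2)
Event 24 (EXEC): [IRQ2] PC=0: INC 3 -> ACC=1
Event 25 (EXEC): [IRQ2] PC=1: DEC 4 -> ACC=-3
Event 26 (EXEC): [IRQ2] PC=2: IRET -> resume IRQ2 at PC=1 (depth now 1)
Event 27 (EXEC): [IRQ2] PC=1: DEC 4 -> ACC=-7
Event 28 (EXEC): [IRQ2] PC=2: IRET -> resume MAIN at PC=2 (depth now 0)
Event 29 (EXEC): [MAIN] PC=2: NOP
Event 30 (EXEC): [MAIN] PC=3: NOP
Event 31 (EXEC): [MAIN] PC=4: HALT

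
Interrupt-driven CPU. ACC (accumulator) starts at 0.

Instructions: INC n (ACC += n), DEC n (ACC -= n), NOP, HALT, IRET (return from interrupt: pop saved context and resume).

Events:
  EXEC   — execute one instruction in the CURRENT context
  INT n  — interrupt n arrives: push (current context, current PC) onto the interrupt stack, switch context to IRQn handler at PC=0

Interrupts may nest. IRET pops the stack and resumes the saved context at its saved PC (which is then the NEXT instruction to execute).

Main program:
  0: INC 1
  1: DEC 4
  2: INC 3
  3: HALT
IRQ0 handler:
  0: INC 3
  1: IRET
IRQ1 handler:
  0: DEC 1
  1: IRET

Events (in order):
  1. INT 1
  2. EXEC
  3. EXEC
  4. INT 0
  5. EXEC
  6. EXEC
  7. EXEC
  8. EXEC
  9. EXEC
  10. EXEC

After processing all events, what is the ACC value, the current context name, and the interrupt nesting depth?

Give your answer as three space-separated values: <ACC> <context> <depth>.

Event 1 (INT 1): INT 1 arrives: push (MAIN, PC=0), enter IRQ1 at PC=0 (depth now 1)
Event 2 (EXEC): [IRQ1] PC=0: DEC 1 -> ACC=-1
Event 3 (EXEC): [IRQ1] PC=1: IRET -> resume MAIN at PC=0 (depth now 0)
Event 4 (INT 0): INT 0 arrives: push (MAIN, PC=0), enter IRQ0 at PC=0 (depth now 1)
Event 5 (EXEC): [IRQ0] PC=0: INC 3 -> ACC=2
Event 6 (EXEC): [IRQ0] PC=1: IRET -> resume MAIN at PC=0 (depth now 0)
Event 7 (EXEC): [MAIN] PC=0: INC 1 -> ACC=3
Event 8 (EXEC): [MAIN] PC=1: DEC 4 -> ACC=-1
Event 9 (EXEC): [MAIN] PC=2: INC 3 -> ACC=2
Event 10 (EXEC): [MAIN] PC=3: HALT

Answer: 2 MAIN 0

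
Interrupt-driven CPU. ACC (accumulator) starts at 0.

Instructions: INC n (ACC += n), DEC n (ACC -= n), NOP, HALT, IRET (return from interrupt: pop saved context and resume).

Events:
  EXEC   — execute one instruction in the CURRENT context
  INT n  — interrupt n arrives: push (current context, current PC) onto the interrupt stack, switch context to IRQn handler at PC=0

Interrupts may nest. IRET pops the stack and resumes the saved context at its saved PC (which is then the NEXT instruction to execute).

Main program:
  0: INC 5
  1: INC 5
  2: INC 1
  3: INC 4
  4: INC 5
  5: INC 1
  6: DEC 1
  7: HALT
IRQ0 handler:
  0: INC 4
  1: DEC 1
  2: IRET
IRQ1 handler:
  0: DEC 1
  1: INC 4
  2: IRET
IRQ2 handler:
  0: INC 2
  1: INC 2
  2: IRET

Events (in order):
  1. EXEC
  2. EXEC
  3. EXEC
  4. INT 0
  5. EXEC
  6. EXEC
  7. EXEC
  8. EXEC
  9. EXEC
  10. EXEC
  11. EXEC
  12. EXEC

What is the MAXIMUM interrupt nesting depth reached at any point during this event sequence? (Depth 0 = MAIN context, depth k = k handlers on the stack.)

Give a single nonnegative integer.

Answer: 1

Derivation:
Event 1 (EXEC): [MAIN] PC=0: INC 5 -> ACC=5 [depth=0]
Event 2 (EXEC): [MAIN] PC=1: INC 5 -> ACC=10 [depth=0]
Event 3 (EXEC): [MAIN] PC=2: INC 1 -> ACC=11 [depth=0]
Event 4 (INT 0): INT 0 arrives: push (MAIN, PC=3), enter IRQ0 at PC=0 (depth now 1) [depth=1]
Event 5 (EXEC): [IRQ0] PC=0: INC 4 -> ACC=15 [depth=1]
Event 6 (EXEC): [IRQ0] PC=1: DEC 1 -> ACC=14 [depth=1]
Event 7 (EXEC): [IRQ0] PC=2: IRET -> resume MAIN at PC=3 (depth now 0) [depth=0]
Event 8 (EXEC): [MAIN] PC=3: INC 4 -> ACC=18 [depth=0]
Event 9 (EXEC): [MAIN] PC=4: INC 5 -> ACC=23 [depth=0]
Event 10 (EXEC): [MAIN] PC=5: INC 1 -> ACC=24 [depth=0]
Event 11 (EXEC): [MAIN] PC=6: DEC 1 -> ACC=23 [depth=0]
Event 12 (EXEC): [MAIN] PC=7: HALT [depth=0]
Max depth observed: 1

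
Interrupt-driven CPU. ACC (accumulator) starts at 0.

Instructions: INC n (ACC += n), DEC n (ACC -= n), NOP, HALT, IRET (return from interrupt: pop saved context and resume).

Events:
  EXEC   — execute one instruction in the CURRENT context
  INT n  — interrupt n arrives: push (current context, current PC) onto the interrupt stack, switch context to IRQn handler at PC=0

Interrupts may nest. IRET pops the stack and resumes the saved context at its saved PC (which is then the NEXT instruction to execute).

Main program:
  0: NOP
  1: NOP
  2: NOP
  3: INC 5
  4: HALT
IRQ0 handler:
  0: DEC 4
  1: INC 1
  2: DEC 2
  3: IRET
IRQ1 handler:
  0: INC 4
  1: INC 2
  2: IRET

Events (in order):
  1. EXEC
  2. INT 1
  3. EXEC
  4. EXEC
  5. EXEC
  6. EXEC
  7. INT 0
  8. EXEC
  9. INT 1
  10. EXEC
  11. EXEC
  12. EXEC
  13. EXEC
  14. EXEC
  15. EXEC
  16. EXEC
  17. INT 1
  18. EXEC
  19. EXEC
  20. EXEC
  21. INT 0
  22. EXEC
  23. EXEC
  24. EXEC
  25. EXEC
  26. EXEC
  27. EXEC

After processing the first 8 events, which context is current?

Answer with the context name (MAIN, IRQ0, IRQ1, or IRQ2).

Event 1 (EXEC): [MAIN] PC=0: NOP
Event 2 (INT 1): INT 1 arrives: push (MAIN, PC=1), enter IRQ1 at PC=0 (depth now 1)
Event 3 (EXEC): [IRQ1] PC=0: INC 4 -> ACC=4
Event 4 (EXEC): [IRQ1] PC=1: INC 2 -> ACC=6
Event 5 (EXEC): [IRQ1] PC=2: IRET -> resume MAIN at PC=1 (depth now 0)
Event 6 (EXEC): [MAIN] PC=1: NOP
Event 7 (INT 0): INT 0 arrives: push (MAIN, PC=2), enter IRQ0 at PC=0 (depth now 1)
Event 8 (EXEC): [IRQ0] PC=0: DEC 4 -> ACC=2

Answer: IRQ0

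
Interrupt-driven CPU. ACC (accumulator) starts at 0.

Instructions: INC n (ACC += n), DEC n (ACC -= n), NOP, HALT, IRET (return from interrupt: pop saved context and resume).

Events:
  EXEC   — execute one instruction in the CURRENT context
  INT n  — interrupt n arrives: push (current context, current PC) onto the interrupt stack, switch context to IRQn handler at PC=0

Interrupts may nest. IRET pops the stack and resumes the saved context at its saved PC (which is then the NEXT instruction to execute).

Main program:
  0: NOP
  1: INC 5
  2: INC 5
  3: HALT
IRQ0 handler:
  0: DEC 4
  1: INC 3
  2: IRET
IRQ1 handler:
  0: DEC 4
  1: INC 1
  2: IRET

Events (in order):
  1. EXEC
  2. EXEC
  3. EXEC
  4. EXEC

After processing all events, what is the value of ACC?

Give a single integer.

Event 1 (EXEC): [MAIN] PC=0: NOP
Event 2 (EXEC): [MAIN] PC=1: INC 5 -> ACC=5
Event 3 (EXEC): [MAIN] PC=2: INC 5 -> ACC=10
Event 4 (EXEC): [MAIN] PC=3: HALT

Answer: 10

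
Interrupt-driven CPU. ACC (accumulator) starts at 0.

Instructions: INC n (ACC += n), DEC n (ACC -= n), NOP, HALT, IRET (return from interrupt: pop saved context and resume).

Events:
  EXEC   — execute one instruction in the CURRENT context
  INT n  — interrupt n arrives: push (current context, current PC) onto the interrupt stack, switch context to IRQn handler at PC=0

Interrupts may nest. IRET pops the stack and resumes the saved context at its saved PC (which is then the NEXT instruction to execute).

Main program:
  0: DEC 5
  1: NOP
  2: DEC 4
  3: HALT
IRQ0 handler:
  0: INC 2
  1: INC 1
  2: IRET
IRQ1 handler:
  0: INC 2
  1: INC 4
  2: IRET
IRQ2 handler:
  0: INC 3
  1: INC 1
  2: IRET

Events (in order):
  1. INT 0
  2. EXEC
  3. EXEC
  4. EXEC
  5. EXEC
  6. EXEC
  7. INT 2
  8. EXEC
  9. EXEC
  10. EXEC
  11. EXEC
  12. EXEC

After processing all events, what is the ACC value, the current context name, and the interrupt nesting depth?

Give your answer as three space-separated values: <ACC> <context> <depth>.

Event 1 (INT 0): INT 0 arrives: push (MAIN, PC=0), enter IRQ0 at PC=0 (depth now 1)
Event 2 (EXEC): [IRQ0] PC=0: INC 2 -> ACC=2
Event 3 (EXEC): [IRQ0] PC=1: INC 1 -> ACC=3
Event 4 (EXEC): [IRQ0] PC=2: IRET -> resume MAIN at PC=0 (depth now 0)
Event 5 (EXEC): [MAIN] PC=0: DEC 5 -> ACC=-2
Event 6 (EXEC): [MAIN] PC=1: NOP
Event 7 (INT 2): INT 2 arrives: push (MAIN, PC=2), enter IRQ2 at PC=0 (depth now 1)
Event 8 (EXEC): [IRQ2] PC=0: INC 3 -> ACC=1
Event 9 (EXEC): [IRQ2] PC=1: INC 1 -> ACC=2
Event 10 (EXEC): [IRQ2] PC=2: IRET -> resume MAIN at PC=2 (depth now 0)
Event 11 (EXEC): [MAIN] PC=2: DEC 4 -> ACC=-2
Event 12 (EXEC): [MAIN] PC=3: HALT

Answer: -2 MAIN 0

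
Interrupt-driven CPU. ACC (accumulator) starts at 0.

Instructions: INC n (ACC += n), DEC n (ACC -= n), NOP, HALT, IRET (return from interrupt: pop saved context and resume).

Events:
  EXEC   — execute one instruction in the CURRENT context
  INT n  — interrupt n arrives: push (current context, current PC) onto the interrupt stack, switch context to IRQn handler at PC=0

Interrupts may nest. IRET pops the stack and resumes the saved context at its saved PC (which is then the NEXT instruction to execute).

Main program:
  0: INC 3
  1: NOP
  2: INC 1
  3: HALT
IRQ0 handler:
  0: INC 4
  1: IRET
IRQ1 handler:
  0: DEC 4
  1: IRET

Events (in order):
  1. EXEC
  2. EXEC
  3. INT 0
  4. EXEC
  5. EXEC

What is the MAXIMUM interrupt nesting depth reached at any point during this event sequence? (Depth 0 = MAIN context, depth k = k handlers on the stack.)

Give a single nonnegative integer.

Event 1 (EXEC): [MAIN] PC=0: INC 3 -> ACC=3 [depth=0]
Event 2 (EXEC): [MAIN] PC=1: NOP [depth=0]
Event 3 (INT 0): INT 0 arrives: push (MAIN, PC=2), enter IRQ0 at PC=0 (depth now 1) [depth=1]
Event 4 (EXEC): [IRQ0] PC=0: INC 4 -> ACC=7 [depth=1]
Event 5 (EXEC): [IRQ0] PC=1: IRET -> resume MAIN at PC=2 (depth now 0) [depth=0]
Max depth observed: 1

Answer: 1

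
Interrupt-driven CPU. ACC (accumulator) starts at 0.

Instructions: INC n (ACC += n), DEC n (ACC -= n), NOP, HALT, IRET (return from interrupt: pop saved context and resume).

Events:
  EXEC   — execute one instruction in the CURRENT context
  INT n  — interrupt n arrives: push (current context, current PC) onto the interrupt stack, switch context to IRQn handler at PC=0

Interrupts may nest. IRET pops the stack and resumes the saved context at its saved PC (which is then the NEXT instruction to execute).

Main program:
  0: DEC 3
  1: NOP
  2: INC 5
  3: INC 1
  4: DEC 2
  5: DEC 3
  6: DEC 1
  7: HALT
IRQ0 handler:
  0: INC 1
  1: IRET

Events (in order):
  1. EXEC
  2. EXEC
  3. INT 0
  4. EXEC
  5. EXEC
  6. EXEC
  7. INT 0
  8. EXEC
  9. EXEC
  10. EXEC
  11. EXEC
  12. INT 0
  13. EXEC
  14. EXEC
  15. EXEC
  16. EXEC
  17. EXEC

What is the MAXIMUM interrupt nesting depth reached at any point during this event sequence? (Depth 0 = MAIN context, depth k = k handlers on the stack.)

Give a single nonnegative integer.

Event 1 (EXEC): [MAIN] PC=0: DEC 3 -> ACC=-3 [depth=0]
Event 2 (EXEC): [MAIN] PC=1: NOP [depth=0]
Event 3 (INT 0): INT 0 arrives: push (MAIN, PC=2), enter IRQ0 at PC=0 (depth now 1) [depth=1]
Event 4 (EXEC): [IRQ0] PC=0: INC 1 -> ACC=-2 [depth=1]
Event 5 (EXEC): [IRQ0] PC=1: IRET -> resume MAIN at PC=2 (depth now 0) [depth=0]
Event 6 (EXEC): [MAIN] PC=2: INC 5 -> ACC=3 [depth=0]
Event 7 (INT 0): INT 0 arrives: push (MAIN, PC=3), enter IRQ0 at PC=0 (depth now 1) [depth=1]
Event 8 (EXEC): [IRQ0] PC=0: INC 1 -> ACC=4 [depth=1]
Event 9 (EXEC): [IRQ0] PC=1: IRET -> resume MAIN at PC=3 (depth now 0) [depth=0]
Event 10 (EXEC): [MAIN] PC=3: INC 1 -> ACC=5 [depth=0]
Event 11 (EXEC): [MAIN] PC=4: DEC 2 -> ACC=3 [depth=0]
Event 12 (INT 0): INT 0 arrives: push (MAIN, PC=5), enter IRQ0 at PC=0 (depth now 1) [depth=1]
Event 13 (EXEC): [IRQ0] PC=0: INC 1 -> ACC=4 [depth=1]
Event 14 (EXEC): [IRQ0] PC=1: IRET -> resume MAIN at PC=5 (depth now 0) [depth=0]
Event 15 (EXEC): [MAIN] PC=5: DEC 3 -> ACC=1 [depth=0]
Event 16 (EXEC): [MAIN] PC=6: DEC 1 -> ACC=0 [depth=0]
Event 17 (EXEC): [MAIN] PC=7: HALT [depth=0]
Max depth observed: 1

Answer: 1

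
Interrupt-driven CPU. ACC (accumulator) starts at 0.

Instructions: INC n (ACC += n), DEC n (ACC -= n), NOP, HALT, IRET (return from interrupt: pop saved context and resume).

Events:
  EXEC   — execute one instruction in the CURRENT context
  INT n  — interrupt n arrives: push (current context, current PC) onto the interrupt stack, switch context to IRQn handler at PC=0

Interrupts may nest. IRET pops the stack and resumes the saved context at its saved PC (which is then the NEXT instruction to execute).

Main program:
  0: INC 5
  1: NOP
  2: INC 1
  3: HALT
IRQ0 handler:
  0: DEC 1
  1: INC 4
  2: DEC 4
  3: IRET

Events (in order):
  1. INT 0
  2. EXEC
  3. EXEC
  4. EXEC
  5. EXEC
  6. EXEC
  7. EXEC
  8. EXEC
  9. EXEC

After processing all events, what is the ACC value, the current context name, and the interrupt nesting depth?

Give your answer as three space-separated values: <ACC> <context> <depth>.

Event 1 (INT 0): INT 0 arrives: push (MAIN, PC=0), enter IRQ0 at PC=0 (depth now 1)
Event 2 (EXEC): [IRQ0] PC=0: DEC 1 -> ACC=-1
Event 3 (EXEC): [IRQ0] PC=1: INC 4 -> ACC=3
Event 4 (EXEC): [IRQ0] PC=2: DEC 4 -> ACC=-1
Event 5 (EXEC): [IRQ0] PC=3: IRET -> resume MAIN at PC=0 (depth now 0)
Event 6 (EXEC): [MAIN] PC=0: INC 5 -> ACC=4
Event 7 (EXEC): [MAIN] PC=1: NOP
Event 8 (EXEC): [MAIN] PC=2: INC 1 -> ACC=5
Event 9 (EXEC): [MAIN] PC=3: HALT

Answer: 5 MAIN 0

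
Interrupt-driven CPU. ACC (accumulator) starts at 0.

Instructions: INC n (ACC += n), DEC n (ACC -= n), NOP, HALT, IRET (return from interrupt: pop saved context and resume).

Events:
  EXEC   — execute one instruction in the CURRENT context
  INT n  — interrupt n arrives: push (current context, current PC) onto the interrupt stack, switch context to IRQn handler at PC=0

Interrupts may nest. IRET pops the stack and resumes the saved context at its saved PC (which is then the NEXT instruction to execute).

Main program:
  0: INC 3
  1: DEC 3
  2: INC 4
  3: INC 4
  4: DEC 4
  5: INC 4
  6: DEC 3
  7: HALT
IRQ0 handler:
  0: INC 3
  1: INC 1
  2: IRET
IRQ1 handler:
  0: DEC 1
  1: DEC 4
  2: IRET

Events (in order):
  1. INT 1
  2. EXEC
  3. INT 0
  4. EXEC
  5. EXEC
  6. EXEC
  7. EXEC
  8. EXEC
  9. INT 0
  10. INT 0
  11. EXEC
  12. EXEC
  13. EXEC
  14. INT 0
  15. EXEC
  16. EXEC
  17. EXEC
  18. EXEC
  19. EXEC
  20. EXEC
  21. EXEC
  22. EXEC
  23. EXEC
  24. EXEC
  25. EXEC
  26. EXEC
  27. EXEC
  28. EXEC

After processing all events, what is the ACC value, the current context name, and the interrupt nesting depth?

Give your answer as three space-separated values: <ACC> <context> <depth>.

Event 1 (INT 1): INT 1 arrives: push (MAIN, PC=0), enter IRQ1 at PC=0 (depth now 1)
Event 2 (EXEC): [IRQ1] PC=0: DEC 1 -> ACC=-1
Event 3 (INT 0): INT 0 arrives: push (IRQ1, PC=1), enter IRQ0 at PC=0 (depth now 2)
Event 4 (EXEC): [IRQ0] PC=0: INC 3 -> ACC=2
Event 5 (EXEC): [IRQ0] PC=1: INC 1 -> ACC=3
Event 6 (EXEC): [IRQ0] PC=2: IRET -> resume IRQ1 at PC=1 (depth now 1)
Event 7 (EXEC): [IRQ1] PC=1: DEC 4 -> ACC=-1
Event 8 (EXEC): [IRQ1] PC=2: IRET -> resume MAIN at PC=0 (depth now 0)
Event 9 (INT 0): INT 0 arrives: push (MAIN, PC=0), enter IRQ0 at PC=0 (depth now 1)
Event 10 (INT 0): INT 0 arrives: push (IRQ0, PC=0), enter IRQ0 at PC=0 (depth now 2)
Event 11 (EXEC): [IRQ0] PC=0: INC 3 -> ACC=2
Event 12 (EXEC): [IRQ0] PC=1: INC 1 -> ACC=3
Event 13 (EXEC): [IRQ0] PC=2: IRET -> resume IRQ0 at PC=0 (depth now 1)
Event 14 (INT 0): INT 0 arrives: push (IRQ0, PC=0), enter IRQ0 at PC=0 (depth now 2)
Event 15 (EXEC): [IRQ0] PC=0: INC 3 -> ACC=6
Event 16 (EXEC): [IRQ0] PC=1: INC 1 -> ACC=7
Event 17 (EXEC): [IRQ0] PC=2: IRET -> resume IRQ0 at PC=0 (depth now 1)
Event 18 (EXEC): [IRQ0] PC=0: INC 3 -> ACC=10
Event 19 (EXEC): [IRQ0] PC=1: INC 1 -> ACC=11
Event 20 (EXEC): [IRQ0] PC=2: IRET -> resume MAIN at PC=0 (depth now 0)
Event 21 (EXEC): [MAIN] PC=0: INC 3 -> ACC=14
Event 22 (EXEC): [MAIN] PC=1: DEC 3 -> ACC=11
Event 23 (EXEC): [MAIN] PC=2: INC 4 -> ACC=15
Event 24 (EXEC): [MAIN] PC=3: INC 4 -> ACC=19
Event 25 (EXEC): [MAIN] PC=4: DEC 4 -> ACC=15
Event 26 (EXEC): [MAIN] PC=5: INC 4 -> ACC=19
Event 27 (EXEC): [MAIN] PC=6: DEC 3 -> ACC=16
Event 28 (EXEC): [MAIN] PC=7: HALT

Answer: 16 MAIN 0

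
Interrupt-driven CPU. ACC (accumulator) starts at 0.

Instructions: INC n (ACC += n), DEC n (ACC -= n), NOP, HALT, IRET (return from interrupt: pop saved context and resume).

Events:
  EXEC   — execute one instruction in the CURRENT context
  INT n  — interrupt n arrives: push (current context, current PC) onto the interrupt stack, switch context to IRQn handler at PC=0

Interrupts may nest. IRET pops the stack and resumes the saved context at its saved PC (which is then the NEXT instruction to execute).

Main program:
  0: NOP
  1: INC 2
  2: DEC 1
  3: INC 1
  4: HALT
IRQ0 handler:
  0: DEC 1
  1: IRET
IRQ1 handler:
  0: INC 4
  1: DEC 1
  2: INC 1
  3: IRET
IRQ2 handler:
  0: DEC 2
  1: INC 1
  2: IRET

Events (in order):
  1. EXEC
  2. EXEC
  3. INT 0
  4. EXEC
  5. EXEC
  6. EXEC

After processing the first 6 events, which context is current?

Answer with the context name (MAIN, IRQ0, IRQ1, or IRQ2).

Answer: MAIN

Derivation:
Event 1 (EXEC): [MAIN] PC=0: NOP
Event 2 (EXEC): [MAIN] PC=1: INC 2 -> ACC=2
Event 3 (INT 0): INT 0 arrives: push (MAIN, PC=2), enter IRQ0 at PC=0 (depth now 1)
Event 4 (EXEC): [IRQ0] PC=0: DEC 1 -> ACC=1
Event 5 (EXEC): [IRQ0] PC=1: IRET -> resume MAIN at PC=2 (depth now 0)
Event 6 (EXEC): [MAIN] PC=2: DEC 1 -> ACC=0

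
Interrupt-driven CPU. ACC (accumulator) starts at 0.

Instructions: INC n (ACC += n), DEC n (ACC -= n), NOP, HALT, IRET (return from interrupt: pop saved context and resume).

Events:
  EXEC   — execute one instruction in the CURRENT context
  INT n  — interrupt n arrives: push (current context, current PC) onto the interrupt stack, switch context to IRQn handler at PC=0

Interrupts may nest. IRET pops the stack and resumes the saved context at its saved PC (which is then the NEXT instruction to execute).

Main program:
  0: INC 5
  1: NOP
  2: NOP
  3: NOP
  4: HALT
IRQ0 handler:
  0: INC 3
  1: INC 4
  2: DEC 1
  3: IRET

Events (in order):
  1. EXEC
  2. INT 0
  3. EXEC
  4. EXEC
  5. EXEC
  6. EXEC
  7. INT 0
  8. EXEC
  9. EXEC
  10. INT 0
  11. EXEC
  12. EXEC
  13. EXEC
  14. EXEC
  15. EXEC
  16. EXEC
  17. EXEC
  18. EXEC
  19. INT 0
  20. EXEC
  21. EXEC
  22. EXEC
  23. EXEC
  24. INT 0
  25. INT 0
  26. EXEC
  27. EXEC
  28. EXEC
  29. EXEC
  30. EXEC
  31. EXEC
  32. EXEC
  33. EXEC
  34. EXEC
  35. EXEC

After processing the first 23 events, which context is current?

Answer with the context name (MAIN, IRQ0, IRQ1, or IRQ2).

Event 1 (EXEC): [MAIN] PC=0: INC 5 -> ACC=5
Event 2 (INT 0): INT 0 arrives: push (MAIN, PC=1), enter IRQ0 at PC=0 (depth now 1)
Event 3 (EXEC): [IRQ0] PC=0: INC 3 -> ACC=8
Event 4 (EXEC): [IRQ0] PC=1: INC 4 -> ACC=12
Event 5 (EXEC): [IRQ0] PC=2: DEC 1 -> ACC=11
Event 6 (EXEC): [IRQ0] PC=3: IRET -> resume MAIN at PC=1 (depth now 0)
Event 7 (INT 0): INT 0 arrives: push (MAIN, PC=1), enter IRQ0 at PC=0 (depth now 1)
Event 8 (EXEC): [IRQ0] PC=0: INC 3 -> ACC=14
Event 9 (EXEC): [IRQ0] PC=1: INC 4 -> ACC=18
Event 10 (INT 0): INT 0 arrives: push (IRQ0, PC=2), enter IRQ0 at PC=0 (depth now 2)
Event 11 (EXEC): [IRQ0] PC=0: INC 3 -> ACC=21
Event 12 (EXEC): [IRQ0] PC=1: INC 4 -> ACC=25
Event 13 (EXEC): [IRQ0] PC=2: DEC 1 -> ACC=24
Event 14 (EXEC): [IRQ0] PC=3: IRET -> resume IRQ0 at PC=2 (depth now 1)
Event 15 (EXEC): [IRQ0] PC=2: DEC 1 -> ACC=23
Event 16 (EXEC): [IRQ0] PC=3: IRET -> resume MAIN at PC=1 (depth now 0)
Event 17 (EXEC): [MAIN] PC=1: NOP
Event 18 (EXEC): [MAIN] PC=2: NOP
Event 19 (INT 0): INT 0 arrives: push (MAIN, PC=3), enter IRQ0 at PC=0 (depth now 1)
Event 20 (EXEC): [IRQ0] PC=0: INC 3 -> ACC=26
Event 21 (EXEC): [IRQ0] PC=1: INC 4 -> ACC=30
Event 22 (EXEC): [IRQ0] PC=2: DEC 1 -> ACC=29
Event 23 (EXEC): [IRQ0] PC=3: IRET -> resume MAIN at PC=3 (depth now 0)

Answer: MAIN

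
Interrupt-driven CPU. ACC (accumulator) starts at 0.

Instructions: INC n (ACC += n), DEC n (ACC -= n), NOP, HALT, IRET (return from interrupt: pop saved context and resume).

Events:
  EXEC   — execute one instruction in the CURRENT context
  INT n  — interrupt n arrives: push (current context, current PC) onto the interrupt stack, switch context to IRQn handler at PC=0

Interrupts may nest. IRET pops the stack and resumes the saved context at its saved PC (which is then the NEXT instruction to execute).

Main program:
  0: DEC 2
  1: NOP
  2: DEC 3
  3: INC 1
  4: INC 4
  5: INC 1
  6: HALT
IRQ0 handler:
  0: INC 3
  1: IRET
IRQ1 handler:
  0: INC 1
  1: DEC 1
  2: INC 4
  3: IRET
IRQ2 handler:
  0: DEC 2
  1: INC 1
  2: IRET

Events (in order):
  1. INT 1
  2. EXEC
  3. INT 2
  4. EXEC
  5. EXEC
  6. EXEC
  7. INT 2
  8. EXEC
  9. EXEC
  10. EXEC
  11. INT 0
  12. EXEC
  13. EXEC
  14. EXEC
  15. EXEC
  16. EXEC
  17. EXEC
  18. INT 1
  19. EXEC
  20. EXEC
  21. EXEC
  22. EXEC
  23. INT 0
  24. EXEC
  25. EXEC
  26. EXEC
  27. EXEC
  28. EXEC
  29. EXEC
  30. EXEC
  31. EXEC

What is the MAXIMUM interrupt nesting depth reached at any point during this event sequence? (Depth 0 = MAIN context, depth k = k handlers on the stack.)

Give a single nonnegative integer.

Event 1 (INT 1): INT 1 arrives: push (MAIN, PC=0), enter IRQ1 at PC=0 (depth now 1) [depth=1]
Event 2 (EXEC): [IRQ1] PC=0: INC 1 -> ACC=1 [depth=1]
Event 3 (INT 2): INT 2 arrives: push (IRQ1, PC=1), enter IRQ2 at PC=0 (depth now 2) [depth=2]
Event 4 (EXEC): [IRQ2] PC=0: DEC 2 -> ACC=-1 [depth=2]
Event 5 (EXEC): [IRQ2] PC=1: INC 1 -> ACC=0 [depth=2]
Event 6 (EXEC): [IRQ2] PC=2: IRET -> resume IRQ1 at PC=1 (depth now 1) [depth=1]
Event 7 (INT 2): INT 2 arrives: push (IRQ1, PC=1), enter IRQ2 at PC=0 (depth now 2) [depth=2]
Event 8 (EXEC): [IRQ2] PC=0: DEC 2 -> ACC=-2 [depth=2]
Event 9 (EXEC): [IRQ2] PC=1: INC 1 -> ACC=-1 [depth=2]
Event 10 (EXEC): [IRQ2] PC=2: IRET -> resume IRQ1 at PC=1 (depth now 1) [depth=1]
Event 11 (INT 0): INT 0 arrives: push (IRQ1, PC=1), enter IRQ0 at PC=0 (depth now 2) [depth=2]
Event 12 (EXEC): [IRQ0] PC=0: INC 3 -> ACC=2 [depth=2]
Event 13 (EXEC): [IRQ0] PC=1: IRET -> resume IRQ1 at PC=1 (depth now 1) [depth=1]
Event 14 (EXEC): [IRQ1] PC=1: DEC 1 -> ACC=1 [depth=1]
Event 15 (EXEC): [IRQ1] PC=2: INC 4 -> ACC=5 [depth=1]
Event 16 (EXEC): [IRQ1] PC=3: IRET -> resume MAIN at PC=0 (depth now 0) [depth=0]
Event 17 (EXEC): [MAIN] PC=0: DEC 2 -> ACC=3 [depth=0]
Event 18 (INT 1): INT 1 arrives: push (MAIN, PC=1), enter IRQ1 at PC=0 (depth now 1) [depth=1]
Event 19 (EXEC): [IRQ1] PC=0: INC 1 -> ACC=4 [depth=1]
Event 20 (EXEC): [IRQ1] PC=1: DEC 1 -> ACC=3 [depth=1]
Event 21 (EXEC): [IRQ1] PC=2: INC 4 -> ACC=7 [depth=1]
Event 22 (EXEC): [IRQ1] PC=3: IRET -> resume MAIN at PC=1 (depth now 0) [depth=0]
Event 23 (INT 0): INT 0 arrives: push (MAIN, PC=1), enter IRQ0 at PC=0 (depth now 1) [depth=1]
Event 24 (EXEC): [IRQ0] PC=0: INC 3 -> ACC=10 [depth=1]
Event 25 (EXEC): [IRQ0] PC=1: IRET -> resume MAIN at PC=1 (depth now 0) [depth=0]
Event 26 (EXEC): [MAIN] PC=1: NOP [depth=0]
Event 27 (EXEC): [MAIN] PC=2: DEC 3 -> ACC=7 [depth=0]
Event 28 (EXEC): [MAIN] PC=3: INC 1 -> ACC=8 [depth=0]
Event 29 (EXEC): [MAIN] PC=4: INC 4 -> ACC=12 [depth=0]
Event 30 (EXEC): [MAIN] PC=5: INC 1 -> ACC=13 [depth=0]
Event 31 (EXEC): [MAIN] PC=6: HALT [depth=0]
Max depth observed: 2

Answer: 2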